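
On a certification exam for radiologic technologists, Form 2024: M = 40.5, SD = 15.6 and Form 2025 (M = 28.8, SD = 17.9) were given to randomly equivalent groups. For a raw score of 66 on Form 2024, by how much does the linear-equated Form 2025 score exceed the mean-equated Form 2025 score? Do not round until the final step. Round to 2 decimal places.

Mean-equated: 66 + (28.8 − 40.5) = 54.30
Linear-equated: (17.9/15.6)(66 − 40.5) + 28.8 = 58.060
Difference = 58.060 − 54.30 = 3.76

3.76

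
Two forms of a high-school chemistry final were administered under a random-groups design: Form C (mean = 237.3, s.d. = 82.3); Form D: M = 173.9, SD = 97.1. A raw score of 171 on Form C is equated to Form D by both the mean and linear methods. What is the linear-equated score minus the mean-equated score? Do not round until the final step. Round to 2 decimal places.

Mean-equated: 171 + (173.9 − 237.3) = 107.60
Linear-equated: (97.1/82.3)(171 − 237.3) + 173.9 = 95.677
Difference = 95.677 − 107.60 = -11.92

-11.92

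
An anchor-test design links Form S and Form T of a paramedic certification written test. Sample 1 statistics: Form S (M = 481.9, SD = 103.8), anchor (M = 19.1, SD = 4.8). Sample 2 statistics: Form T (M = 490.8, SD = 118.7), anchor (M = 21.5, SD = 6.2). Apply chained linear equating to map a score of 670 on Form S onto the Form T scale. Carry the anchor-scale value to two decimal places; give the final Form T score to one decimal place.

611.4

Form S → anchor (Sample 1): v = (4.8/103.8)(670 − 481.9) + 19.1 = 27.80
anchor → Form T (Sample 2): y = (118.7/6.2)(27.80 − 21.5) + 490.8 = 611.4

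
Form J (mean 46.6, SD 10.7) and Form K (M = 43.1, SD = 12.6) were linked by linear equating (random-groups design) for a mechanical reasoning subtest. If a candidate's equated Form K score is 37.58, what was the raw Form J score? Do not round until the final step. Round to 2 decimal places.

Invert y = (SD_Y/SD_X)(x − M_X) + M_Y:
x = (SD_X/SD_Y)(y − M_Y) + M_X = (10.7/12.6)(37.58 − 43.1) + 46.6
x = 0.849206 × -5.520 + 46.6 = 41.91

41.91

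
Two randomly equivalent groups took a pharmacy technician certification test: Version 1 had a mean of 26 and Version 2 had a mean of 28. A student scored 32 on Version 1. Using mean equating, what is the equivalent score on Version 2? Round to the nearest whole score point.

Mean equating: y = x + (M_Y − M_X) = 32 + (28 − 26) = 34

34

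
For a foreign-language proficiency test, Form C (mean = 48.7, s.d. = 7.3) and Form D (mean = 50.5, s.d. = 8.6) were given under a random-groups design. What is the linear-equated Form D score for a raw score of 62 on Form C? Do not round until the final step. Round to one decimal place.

66.2

Linear equating: y = (SD_Y/SD_X)(x − M_X) + M_Y
y = (8.6/7.3)(62 − 48.7) + 50.5
y = 1.178082 × 13.3 + 50.5 = 15.6685 + 50.5 = 66.2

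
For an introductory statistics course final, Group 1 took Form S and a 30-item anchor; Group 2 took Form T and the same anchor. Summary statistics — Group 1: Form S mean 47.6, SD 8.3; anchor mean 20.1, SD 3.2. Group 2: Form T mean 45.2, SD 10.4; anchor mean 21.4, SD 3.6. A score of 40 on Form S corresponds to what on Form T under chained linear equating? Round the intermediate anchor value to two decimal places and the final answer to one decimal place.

Form S → anchor (Group 1): v = (3.2/8.3)(40 − 47.6) + 20.1 = 17.17
anchor → Form T (Group 2): y = (10.4/3.6)(17.17 − 21.4) + 45.2 = 33.0

33.0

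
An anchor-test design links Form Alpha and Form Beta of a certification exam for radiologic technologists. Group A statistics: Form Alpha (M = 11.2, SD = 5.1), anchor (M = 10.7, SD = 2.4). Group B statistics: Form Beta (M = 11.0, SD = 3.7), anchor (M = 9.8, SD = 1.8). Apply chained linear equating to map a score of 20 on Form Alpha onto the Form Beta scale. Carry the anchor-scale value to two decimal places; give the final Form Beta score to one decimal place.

21.4

Form Alpha → anchor (Group A): v = (2.4/5.1)(20 − 11.2) + 10.7 = 14.84
anchor → Form Beta (Group B): y = (3.7/1.8)(14.84 − 9.8) + 11.0 = 21.4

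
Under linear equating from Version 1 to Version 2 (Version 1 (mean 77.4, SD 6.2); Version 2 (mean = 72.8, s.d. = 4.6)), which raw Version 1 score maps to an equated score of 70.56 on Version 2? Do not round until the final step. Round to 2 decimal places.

Invert y = (SD_Y/SD_X)(x − M_X) + M_Y:
x = (SD_X/SD_Y)(y − M_Y) + M_X = (6.2/4.6)(70.56 − 72.8) + 77.4
x = 1.347826 × -2.240 + 77.4 = 74.38

74.38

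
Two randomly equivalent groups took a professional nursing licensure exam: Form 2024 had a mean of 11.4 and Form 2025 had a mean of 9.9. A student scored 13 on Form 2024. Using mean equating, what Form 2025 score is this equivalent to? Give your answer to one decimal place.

11.5

Mean equating: y = x + (M_Y − M_X) = 13 + (9.9 − 11.4) = 11.5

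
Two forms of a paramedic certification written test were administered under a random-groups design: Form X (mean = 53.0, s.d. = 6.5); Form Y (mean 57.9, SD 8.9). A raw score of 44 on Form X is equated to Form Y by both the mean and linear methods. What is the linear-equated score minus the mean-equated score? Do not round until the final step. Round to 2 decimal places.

Mean-equated: 44 + (57.9 − 53.0) = 48.90
Linear-equated: (8.9/6.5)(44 − 53.0) + 57.9 = 45.577
Difference = 45.577 − 48.90 = -3.32

-3.32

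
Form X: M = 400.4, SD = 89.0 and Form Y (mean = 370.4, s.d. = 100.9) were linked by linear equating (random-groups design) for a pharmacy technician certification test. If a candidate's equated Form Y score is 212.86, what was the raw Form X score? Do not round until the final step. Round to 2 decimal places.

Invert y = (SD_Y/SD_X)(x − M_X) + M_Y:
x = (SD_X/SD_Y)(y − M_Y) + M_X = (89.0/100.9)(212.86 − 370.4) + 400.4
x = 0.882061 × -157.540 + 400.4 = 261.44

261.44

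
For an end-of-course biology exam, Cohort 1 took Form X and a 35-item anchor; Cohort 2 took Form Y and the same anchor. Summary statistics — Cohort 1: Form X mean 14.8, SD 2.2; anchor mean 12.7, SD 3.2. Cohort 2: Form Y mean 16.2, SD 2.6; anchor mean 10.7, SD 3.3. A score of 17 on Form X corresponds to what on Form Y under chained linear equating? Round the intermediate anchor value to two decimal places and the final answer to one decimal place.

20.3

Form X → anchor (Cohort 1): v = (3.2/2.2)(17 − 14.8) + 12.7 = 15.90
anchor → Form Y (Cohort 2): y = (2.6/3.3)(15.90 − 10.7) + 16.2 = 20.3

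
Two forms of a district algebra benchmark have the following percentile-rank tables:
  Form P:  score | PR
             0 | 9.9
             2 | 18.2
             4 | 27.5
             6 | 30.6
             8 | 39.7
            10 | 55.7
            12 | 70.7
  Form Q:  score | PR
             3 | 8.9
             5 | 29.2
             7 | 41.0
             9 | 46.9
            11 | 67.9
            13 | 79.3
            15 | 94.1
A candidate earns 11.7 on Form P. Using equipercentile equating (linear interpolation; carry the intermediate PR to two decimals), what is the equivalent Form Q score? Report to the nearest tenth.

PR of 11.7 on Form P: 55.7 + (11.7 − 10)/(12 − 10) × (70.7 − 55.7) = 68.45
On Form Q, PR 68.45 falls between score 11 (PR 67.9) and 13 (PR 79.3).
Interpolate: 11 + (68.45 − 67.9)/(79.3 − 67.9) × (13 − 11) = 11.1

11.1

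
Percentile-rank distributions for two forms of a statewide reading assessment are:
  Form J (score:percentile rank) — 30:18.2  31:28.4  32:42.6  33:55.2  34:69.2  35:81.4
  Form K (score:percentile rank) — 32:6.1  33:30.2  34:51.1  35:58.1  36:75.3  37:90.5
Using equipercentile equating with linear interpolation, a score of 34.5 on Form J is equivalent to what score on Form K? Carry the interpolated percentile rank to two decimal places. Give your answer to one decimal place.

PR of 34.5 on Form J: 69.2 + (34.5 − 34)/(35 − 34) × (81.4 − 69.2) = 75.30
On Form K, PR 75.30 falls between score 35 (PR 58.1) and 36 (PR 75.3).
Interpolate: 35 + (75.30 − 58.1)/(75.3 − 58.1) × (36 − 35) = 36.0

36.0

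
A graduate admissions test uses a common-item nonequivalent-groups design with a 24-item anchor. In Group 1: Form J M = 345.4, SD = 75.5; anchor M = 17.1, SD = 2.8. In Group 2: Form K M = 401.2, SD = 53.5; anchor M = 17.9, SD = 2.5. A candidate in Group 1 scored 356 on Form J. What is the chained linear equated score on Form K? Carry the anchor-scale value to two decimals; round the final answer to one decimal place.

Form J → anchor (Group 1): v = (2.8/75.5)(356 − 345.4) + 17.1 = 17.49
anchor → Form K (Group 2): y = (53.5/2.5)(17.49 − 17.9) + 401.2 = 392.4

392.4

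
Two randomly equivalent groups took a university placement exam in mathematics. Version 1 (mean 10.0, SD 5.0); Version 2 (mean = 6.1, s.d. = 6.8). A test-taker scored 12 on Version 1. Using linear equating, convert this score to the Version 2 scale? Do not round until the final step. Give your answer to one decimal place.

8.8

Linear equating: y = (SD_Y/SD_X)(x − M_X) + M_Y
y = (6.8/5.0)(12 − 10.0) + 6.1
y = 1.360000 × 2.0 + 6.1 = 2.7200 + 6.1 = 8.8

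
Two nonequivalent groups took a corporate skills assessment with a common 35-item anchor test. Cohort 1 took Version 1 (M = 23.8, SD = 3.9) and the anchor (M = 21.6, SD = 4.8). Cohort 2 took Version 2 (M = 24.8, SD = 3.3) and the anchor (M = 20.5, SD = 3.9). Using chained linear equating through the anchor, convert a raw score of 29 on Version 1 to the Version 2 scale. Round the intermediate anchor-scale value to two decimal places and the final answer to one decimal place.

31.1

Version 1 → anchor (Cohort 1): v = (4.8/3.9)(29 − 23.8) + 21.6 = 28.00
anchor → Version 2 (Cohort 2): y = (3.3/3.9)(28.00 − 20.5) + 24.8 = 31.1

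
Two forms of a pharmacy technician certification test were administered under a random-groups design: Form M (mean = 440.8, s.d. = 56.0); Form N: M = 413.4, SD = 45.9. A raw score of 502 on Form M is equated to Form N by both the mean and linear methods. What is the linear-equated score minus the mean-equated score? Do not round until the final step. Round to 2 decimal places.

-11.04

Mean-equated: 502 + (413.4 − 440.8) = 474.60
Linear-equated: (45.9/56.0)(502 − 440.8) + 413.4 = 463.562
Difference = 463.562 − 474.60 = -11.04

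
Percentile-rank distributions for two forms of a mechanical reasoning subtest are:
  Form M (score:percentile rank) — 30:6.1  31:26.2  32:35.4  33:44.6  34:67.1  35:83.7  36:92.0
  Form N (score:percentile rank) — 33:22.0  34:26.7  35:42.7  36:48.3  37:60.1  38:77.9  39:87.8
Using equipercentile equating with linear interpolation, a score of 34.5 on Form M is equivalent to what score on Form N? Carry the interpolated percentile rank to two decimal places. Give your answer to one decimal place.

PR of 34.5 on Form M: 67.1 + (34.5 − 34)/(35 − 34) × (83.7 − 67.1) = 75.40
On Form N, PR 75.40 falls between score 37 (PR 60.1) and 38 (PR 77.9).
Interpolate: 37 + (75.40 − 60.1)/(77.9 − 60.1) × (38 − 37) = 37.9

37.9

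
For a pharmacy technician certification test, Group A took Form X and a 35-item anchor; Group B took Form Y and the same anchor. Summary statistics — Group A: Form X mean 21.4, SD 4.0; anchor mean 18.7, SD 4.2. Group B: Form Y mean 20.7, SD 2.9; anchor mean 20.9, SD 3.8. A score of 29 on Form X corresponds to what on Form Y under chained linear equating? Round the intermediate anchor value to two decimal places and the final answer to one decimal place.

25.1

Form X → anchor (Group A): v = (4.2/4.0)(29 − 21.4) + 18.7 = 26.68
anchor → Form Y (Group B): y = (2.9/3.8)(26.68 − 20.9) + 20.7 = 25.1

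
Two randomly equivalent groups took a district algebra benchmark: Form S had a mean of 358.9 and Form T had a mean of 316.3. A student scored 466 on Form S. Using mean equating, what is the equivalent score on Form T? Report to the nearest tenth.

423.4

Mean equating: y = x + (M_Y − M_X) = 466 + (316.3 − 358.9) = 423.4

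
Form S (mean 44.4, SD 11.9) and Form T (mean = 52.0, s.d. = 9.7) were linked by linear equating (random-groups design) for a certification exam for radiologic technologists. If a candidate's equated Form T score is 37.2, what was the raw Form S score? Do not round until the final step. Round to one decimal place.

26.2

Invert y = (SD_Y/SD_X)(x − M_X) + M_Y:
x = (SD_X/SD_Y)(y − M_Y) + M_X = (11.9/9.7)(37.2 − 52.0) + 44.4
x = 1.226804 × -14.800 + 44.4 = 26.2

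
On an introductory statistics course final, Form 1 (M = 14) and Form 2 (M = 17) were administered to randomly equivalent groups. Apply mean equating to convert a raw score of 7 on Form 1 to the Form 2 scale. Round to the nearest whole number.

10

Mean equating: y = x + (M_Y − M_X) = 7 + (17 − 14) = 10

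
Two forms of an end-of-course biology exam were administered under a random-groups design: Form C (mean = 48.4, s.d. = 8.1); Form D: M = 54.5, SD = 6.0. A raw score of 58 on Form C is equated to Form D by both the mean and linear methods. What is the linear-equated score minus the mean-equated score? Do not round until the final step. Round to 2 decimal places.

-2.49

Mean-equated: 58 + (54.5 − 48.4) = 64.10
Linear-equated: (6.0/8.1)(58 − 48.4) + 54.5 = 61.611
Difference = 61.611 − 64.10 = -2.49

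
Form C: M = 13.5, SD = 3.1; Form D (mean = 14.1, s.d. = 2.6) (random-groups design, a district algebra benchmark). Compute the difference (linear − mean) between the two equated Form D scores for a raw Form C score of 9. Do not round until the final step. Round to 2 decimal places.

0.73

Mean-equated: 9 + (14.1 − 13.5) = 9.60
Linear-equated: (2.6/3.1)(9 − 13.5) + 14.1 = 10.326
Difference = 10.326 − 9.60 = 0.73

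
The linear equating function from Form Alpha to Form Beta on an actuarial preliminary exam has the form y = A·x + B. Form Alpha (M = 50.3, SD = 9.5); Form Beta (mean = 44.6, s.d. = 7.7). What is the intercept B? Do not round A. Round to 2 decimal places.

3.83

A = SD_Y / SD_X = 7.7 / 9.5 = 0.810526
B = M_Y − A·M_X = 44.6 − 0.810526 × 50.3 = 3.83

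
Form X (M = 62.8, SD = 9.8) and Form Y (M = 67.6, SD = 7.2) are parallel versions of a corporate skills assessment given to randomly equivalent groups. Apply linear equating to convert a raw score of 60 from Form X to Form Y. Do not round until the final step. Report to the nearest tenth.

65.5

Linear equating: y = (SD_Y/SD_X)(x − M_X) + M_Y
y = (7.2/9.8)(60 − 62.8) + 67.6
y = 0.734694 × -2.8 + 67.6 = -2.0571 + 67.6 = 65.5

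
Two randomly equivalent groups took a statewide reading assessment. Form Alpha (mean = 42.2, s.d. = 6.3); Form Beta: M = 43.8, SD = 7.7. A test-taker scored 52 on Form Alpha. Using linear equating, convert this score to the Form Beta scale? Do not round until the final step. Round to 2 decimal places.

55.78

Linear equating: y = (SD_Y/SD_X)(x − M_X) + M_Y
y = (7.7/6.3)(52 − 42.2) + 43.8
y = 1.222222 × 9.8 + 43.8 = 11.9778 + 43.8 = 55.78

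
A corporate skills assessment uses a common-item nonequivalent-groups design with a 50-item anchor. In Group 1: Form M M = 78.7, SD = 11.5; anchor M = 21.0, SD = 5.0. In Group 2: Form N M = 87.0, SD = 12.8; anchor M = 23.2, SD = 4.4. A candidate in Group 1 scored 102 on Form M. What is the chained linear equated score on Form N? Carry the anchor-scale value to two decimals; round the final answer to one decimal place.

Form M → anchor (Group 1): v = (5.0/11.5)(102 − 78.7) + 21.0 = 31.13
anchor → Form N (Group 2): y = (12.8/4.4)(31.13 − 23.2) + 87.0 = 110.1

110.1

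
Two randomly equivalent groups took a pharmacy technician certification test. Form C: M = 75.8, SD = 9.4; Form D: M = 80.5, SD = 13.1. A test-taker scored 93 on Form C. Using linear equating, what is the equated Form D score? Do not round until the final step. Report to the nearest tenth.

104.5

Linear equating: y = (SD_Y/SD_X)(x − M_X) + M_Y
y = (13.1/9.4)(93 − 75.8) + 80.5
y = 1.393617 × 17.2 + 80.5 = 23.9702 + 80.5 = 104.5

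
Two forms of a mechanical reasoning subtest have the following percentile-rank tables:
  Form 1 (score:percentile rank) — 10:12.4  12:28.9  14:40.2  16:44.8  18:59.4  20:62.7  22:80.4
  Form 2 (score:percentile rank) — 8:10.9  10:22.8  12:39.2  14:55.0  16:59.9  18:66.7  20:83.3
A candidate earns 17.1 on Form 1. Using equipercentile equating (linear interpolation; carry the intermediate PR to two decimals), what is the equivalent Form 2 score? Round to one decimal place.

13.7

PR of 17.1 on Form 1: 44.8 + (17.1 − 16)/(18 − 16) × (59.4 − 44.8) = 52.83
On Form 2, PR 52.83 falls between score 12 (PR 39.2) and 14 (PR 55.0).
Interpolate: 12 + (52.83 − 39.2)/(55.0 − 39.2) × (14 − 12) = 13.7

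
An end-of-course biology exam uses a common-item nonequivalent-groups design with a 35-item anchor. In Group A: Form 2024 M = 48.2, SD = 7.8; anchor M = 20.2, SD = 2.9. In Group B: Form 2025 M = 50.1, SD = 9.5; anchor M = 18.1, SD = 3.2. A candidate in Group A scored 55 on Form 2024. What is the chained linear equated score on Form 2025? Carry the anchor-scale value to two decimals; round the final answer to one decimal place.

Form 2024 → anchor (Group A): v = (2.9/7.8)(55 − 48.2) + 20.2 = 22.73
anchor → Form 2025 (Group B): y = (9.5/3.2)(22.73 − 18.1) + 50.1 = 63.8

63.8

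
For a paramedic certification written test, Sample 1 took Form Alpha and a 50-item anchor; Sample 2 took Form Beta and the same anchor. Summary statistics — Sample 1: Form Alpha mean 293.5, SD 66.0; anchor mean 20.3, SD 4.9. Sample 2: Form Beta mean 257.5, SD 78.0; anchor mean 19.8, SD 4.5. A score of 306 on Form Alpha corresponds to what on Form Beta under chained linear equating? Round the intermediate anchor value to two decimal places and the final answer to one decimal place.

Form Alpha → anchor (Sample 1): v = (4.9/66.0)(306 − 293.5) + 20.3 = 21.23
anchor → Form Beta (Sample 2): y = (78.0/4.5)(21.23 − 19.8) + 257.5 = 282.3

282.3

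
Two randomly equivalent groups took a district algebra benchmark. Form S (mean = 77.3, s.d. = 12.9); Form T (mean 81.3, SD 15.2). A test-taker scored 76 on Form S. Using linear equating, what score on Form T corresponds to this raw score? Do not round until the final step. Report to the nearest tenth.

79.8

Linear equating: y = (SD_Y/SD_X)(x − M_X) + M_Y
y = (15.2/12.9)(76 − 77.3) + 81.3
y = 1.178295 × -1.3 + 81.3 = -1.5318 + 81.3 = 79.8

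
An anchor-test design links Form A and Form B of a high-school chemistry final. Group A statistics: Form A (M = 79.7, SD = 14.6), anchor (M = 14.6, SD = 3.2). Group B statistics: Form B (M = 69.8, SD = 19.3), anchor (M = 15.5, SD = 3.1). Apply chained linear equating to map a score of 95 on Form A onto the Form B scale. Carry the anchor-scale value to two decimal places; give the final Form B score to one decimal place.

Form A → anchor (Group A): v = (3.2/14.6)(95 − 79.7) + 14.6 = 17.95
anchor → Form B (Group B): y = (19.3/3.1)(17.95 − 15.5) + 69.8 = 85.1

85.1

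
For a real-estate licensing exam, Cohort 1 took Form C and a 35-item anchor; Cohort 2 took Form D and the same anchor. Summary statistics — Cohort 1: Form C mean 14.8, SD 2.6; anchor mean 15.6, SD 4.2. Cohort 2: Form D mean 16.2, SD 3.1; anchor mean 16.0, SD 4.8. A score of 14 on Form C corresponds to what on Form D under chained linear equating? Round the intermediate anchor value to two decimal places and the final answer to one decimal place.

15.1

Form C → anchor (Cohort 1): v = (4.2/2.6)(14 − 14.8) + 15.6 = 14.31
anchor → Form D (Cohort 2): y = (3.1/4.8)(14.31 − 16.0) + 16.2 = 15.1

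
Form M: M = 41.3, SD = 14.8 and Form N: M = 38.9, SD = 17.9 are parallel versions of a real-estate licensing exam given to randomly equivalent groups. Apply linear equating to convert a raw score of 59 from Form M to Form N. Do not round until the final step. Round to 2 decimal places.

60.31

Linear equating: y = (SD_Y/SD_X)(x − M_X) + M_Y
y = (17.9/14.8)(59 − 41.3) + 38.9
y = 1.209459 × 17.7 + 38.9 = 21.4074 + 38.9 = 60.31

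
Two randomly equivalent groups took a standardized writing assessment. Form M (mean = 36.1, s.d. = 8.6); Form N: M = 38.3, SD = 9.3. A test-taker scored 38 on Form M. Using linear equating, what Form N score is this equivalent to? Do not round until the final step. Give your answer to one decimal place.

40.4

Linear equating: y = (SD_Y/SD_X)(x − M_X) + M_Y
y = (9.3/8.6)(38 − 36.1) + 38.3
y = 1.081395 × 1.9 + 38.3 = 2.0547 + 38.3 = 40.4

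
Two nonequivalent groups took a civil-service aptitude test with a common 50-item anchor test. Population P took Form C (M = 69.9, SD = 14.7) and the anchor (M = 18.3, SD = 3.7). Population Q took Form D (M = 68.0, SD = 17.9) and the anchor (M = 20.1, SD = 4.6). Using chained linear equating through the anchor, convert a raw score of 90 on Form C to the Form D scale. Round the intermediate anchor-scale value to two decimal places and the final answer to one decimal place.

80.7

Form C → anchor (Population P): v = (3.7/14.7)(90 − 69.9) + 18.3 = 23.36
anchor → Form D (Population Q): y = (17.9/4.6)(23.36 − 20.1) + 68.0 = 80.7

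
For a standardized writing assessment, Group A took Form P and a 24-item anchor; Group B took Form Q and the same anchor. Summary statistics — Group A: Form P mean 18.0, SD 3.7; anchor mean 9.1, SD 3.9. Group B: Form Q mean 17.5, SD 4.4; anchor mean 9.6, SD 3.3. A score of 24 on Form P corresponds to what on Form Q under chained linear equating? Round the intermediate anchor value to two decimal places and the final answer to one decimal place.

25.3

Form P → anchor (Group A): v = (3.9/3.7)(24 − 18.0) + 9.1 = 15.42
anchor → Form Q (Group B): y = (4.4/3.3)(15.42 − 9.6) + 17.5 = 25.3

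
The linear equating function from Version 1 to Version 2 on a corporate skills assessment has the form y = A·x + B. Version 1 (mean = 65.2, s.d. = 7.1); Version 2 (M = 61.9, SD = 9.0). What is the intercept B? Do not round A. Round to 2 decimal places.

-20.75

A = SD_Y / SD_X = 9.0 / 7.1 = 1.267606
B = M_Y − A·M_X = 61.9 − 1.267606 × 65.2 = -20.75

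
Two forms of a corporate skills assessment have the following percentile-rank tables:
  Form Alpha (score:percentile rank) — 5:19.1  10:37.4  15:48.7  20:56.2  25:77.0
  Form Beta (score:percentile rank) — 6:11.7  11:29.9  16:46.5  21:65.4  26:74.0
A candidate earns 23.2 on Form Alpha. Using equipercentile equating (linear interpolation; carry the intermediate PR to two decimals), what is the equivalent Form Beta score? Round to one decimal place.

PR of 23.2 on Form Alpha: 56.2 + (23.2 − 20)/(25 − 20) × (77.0 − 56.2) = 69.51
On Form Beta, PR 69.51 falls between score 21 (PR 65.4) and 26 (PR 74.0).
Interpolate: 21 + (69.51 − 65.4)/(74.0 − 65.4) × (26 − 21) = 23.4

23.4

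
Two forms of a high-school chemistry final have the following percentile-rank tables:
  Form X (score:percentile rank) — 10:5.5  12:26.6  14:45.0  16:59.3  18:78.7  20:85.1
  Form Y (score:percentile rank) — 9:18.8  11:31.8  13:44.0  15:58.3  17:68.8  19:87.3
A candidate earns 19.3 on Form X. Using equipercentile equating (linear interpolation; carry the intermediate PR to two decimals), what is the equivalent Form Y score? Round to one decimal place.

PR of 19.3 on Form X: 78.7 + (19.3 − 18)/(20 − 18) × (85.1 − 78.7) = 82.86
On Form Y, PR 82.86 falls between score 17 (PR 68.8) and 19 (PR 87.3).
Interpolate: 17 + (82.86 − 68.8)/(87.3 − 68.8) × (19 − 17) = 18.5

18.5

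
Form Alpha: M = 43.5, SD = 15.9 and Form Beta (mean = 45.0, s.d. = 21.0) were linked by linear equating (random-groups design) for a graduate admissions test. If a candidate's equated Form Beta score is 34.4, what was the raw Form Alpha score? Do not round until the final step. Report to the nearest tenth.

35.5

Invert y = (SD_Y/SD_X)(x − M_X) + M_Y:
x = (SD_X/SD_Y)(y − M_Y) + M_X = (15.9/21.0)(34.4 − 45.0) + 43.5
x = 0.757143 × -10.600 + 43.5 = 35.5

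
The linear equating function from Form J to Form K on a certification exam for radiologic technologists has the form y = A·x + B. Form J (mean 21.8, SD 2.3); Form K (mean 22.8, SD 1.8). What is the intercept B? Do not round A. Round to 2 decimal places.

A = SD_Y / SD_X = 1.8 / 2.3 = 0.782609
B = M_Y − A·M_X = 22.8 − 0.782609 × 21.8 = 5.74

5.74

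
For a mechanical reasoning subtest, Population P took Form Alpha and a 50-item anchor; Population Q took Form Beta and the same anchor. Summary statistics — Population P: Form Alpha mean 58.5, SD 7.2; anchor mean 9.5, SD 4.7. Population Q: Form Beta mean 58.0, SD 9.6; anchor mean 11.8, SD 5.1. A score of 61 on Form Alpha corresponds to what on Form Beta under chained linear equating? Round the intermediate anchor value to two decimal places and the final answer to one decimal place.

56.7

Form Alpha → anchor (Population P): v = (4.7/7.2)(61 − 58.5) + 9.5 = 11.13
anchor → Form Beta (Population Q): y = (9.6/5.1)(11.13 − 11.8) + 58.0 = 56.7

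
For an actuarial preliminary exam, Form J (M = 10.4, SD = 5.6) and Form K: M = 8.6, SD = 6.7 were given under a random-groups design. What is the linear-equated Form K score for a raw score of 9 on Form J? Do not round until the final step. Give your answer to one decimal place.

6.9

Linear equating: y = (SD_Y/SD_X)(x − M_X) + M_Y
y = (6.7/5.6)(9 − 10.4) + 8.6
y = 1.196429 × -1.4 + 8.6 = -1.6750 + 8.6 = 6.9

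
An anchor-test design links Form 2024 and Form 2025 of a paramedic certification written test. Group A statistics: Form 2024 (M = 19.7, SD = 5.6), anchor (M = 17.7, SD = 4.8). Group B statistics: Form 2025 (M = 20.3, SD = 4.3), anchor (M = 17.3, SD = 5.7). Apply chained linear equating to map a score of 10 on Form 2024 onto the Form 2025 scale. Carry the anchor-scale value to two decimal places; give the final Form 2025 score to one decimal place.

14.3

Form 2024 → anchor (Group A): v = (4.8/5.6)(10 − 19.7) + 17.7 = 9.39
anchor → Form 2025 (Group B): y = (4.3/5.7)(9.39 − 17.3) + 20.3 = 14.3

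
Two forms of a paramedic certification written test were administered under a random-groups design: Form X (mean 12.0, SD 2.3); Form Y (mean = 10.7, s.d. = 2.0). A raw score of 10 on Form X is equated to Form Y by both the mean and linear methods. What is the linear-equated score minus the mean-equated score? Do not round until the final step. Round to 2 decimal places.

0.26

Mean-equated: 10 + (10.7 − 12.0) = 8.70
Linear-equated: (2.0/2.3)(10 − 12.0) + 10.7 = 8.961
Difference = 8.961 − 8.70 = 0.26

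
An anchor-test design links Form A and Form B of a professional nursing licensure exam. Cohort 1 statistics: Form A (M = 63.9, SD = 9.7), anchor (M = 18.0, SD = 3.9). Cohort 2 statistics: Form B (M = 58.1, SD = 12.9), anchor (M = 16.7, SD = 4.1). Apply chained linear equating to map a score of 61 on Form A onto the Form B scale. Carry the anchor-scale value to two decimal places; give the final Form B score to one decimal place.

Form A → anchor (Cohort 1): v = (3.9/9.7)(61 − 63.9) + 18.0 = 16.83
anchor → Form B (Cohort 2): y = (12.9/4.1)(16.83 − 16.7) + 58.1 = 58.5

58.5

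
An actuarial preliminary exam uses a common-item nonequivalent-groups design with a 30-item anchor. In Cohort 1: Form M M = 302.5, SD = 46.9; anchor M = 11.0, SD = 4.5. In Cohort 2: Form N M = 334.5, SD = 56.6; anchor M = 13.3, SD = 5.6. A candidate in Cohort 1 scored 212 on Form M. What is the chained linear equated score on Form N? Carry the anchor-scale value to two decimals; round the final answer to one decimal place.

223.5

Form M → anchor (Cohort 1): v = (4.5/46.9)(212 − 302.5) + 11.0 = 2.32
anchor → Form N (Cohort 2): y = (56.6/5.6)(2.32 − 13.3) + 334.5 = 223.5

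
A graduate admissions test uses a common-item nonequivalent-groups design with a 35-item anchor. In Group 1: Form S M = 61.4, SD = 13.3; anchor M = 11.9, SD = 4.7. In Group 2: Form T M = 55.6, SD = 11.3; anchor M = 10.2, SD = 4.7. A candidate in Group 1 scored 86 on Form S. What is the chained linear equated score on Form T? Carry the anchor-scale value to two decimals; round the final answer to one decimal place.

Form S → anchor (Group 1): v = (4.7/13.3)(86 − 61.4) + 11.9 = 20.59
anchor → Form T (Group 2): y = (11.3/4.7)(20.59 − 10.2) + 55.6 = 80.6

80.6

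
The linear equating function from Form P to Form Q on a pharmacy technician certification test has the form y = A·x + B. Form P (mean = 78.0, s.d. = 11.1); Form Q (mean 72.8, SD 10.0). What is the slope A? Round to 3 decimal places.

0.901

A = SD_Y / SD_X = 10.0 / 11.1 = 0.901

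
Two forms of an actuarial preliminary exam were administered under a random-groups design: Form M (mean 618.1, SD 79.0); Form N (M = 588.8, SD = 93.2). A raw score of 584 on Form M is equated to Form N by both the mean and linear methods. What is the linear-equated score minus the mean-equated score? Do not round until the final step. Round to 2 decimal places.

Mean-equated: 584 + (588.8 − 618.1) = 554.70
Linear-equated: (93.2/79.0)(584 − 618.1) + 588.8 = 548.571
Difference = 548.571 − 554.70 = -6.13

-6.13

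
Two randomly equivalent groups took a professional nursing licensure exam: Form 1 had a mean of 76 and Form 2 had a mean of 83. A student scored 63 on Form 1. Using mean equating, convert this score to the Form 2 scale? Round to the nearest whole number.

70

Mean equating: y = x + (M_Y − M_X) = 63 + (83 − 76) = 70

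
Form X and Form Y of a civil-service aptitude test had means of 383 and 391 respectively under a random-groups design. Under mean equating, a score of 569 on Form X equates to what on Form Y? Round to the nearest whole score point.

Mean equating: y = x + (M_Y − M_X) = 569 + (391 − 383) = 577

577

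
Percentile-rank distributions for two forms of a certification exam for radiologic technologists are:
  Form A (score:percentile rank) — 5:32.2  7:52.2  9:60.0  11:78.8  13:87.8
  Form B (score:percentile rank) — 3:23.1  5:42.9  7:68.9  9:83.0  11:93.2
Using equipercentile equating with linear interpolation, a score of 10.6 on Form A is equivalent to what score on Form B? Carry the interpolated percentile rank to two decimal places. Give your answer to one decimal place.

7.9

PR of 10.6 on Form A: 60.0 + (10.6 − 9)/(11 − 9) × (78.8 − 60.0) = 75.04
On Form B, PR 75.04 falls between score 7 (PR 68.9) and 9 (PR 83.0).
Interpolate: 7 + (75.04 − 68.9)/(83.0 − 68.9) × (9 − 7) = 7.9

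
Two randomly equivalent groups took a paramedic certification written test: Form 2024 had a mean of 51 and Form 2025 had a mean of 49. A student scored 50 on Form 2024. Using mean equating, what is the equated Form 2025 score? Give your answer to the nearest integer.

Mean equating: y = x + (M_Y − M_X) = 50 + (49 − 51) = 48

48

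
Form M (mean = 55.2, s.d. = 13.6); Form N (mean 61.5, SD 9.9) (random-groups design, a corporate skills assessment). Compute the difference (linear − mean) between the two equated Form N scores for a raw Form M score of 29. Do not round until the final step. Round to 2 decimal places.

Mean-equated: 29 + (61.5 − 55.2) = 35.30
Linear-equated: (9.9/13.6)(29 − 55.2) + 61.5 = 42.428
Difference = 42.428 − 35.30 = 7.13

7.13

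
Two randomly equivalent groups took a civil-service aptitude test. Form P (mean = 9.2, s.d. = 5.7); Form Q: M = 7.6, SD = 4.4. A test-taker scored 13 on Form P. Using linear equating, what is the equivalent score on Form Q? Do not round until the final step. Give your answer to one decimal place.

Linear equating: y = (SD_Y/SD_X)(x − M_X) + M_Y
y = (4.4/5.7)(13 − 9.2) + 7.6
y = 0.771930 × 3.8 + 7.6 = 2.9333 + 7.6 = 10.5

10.5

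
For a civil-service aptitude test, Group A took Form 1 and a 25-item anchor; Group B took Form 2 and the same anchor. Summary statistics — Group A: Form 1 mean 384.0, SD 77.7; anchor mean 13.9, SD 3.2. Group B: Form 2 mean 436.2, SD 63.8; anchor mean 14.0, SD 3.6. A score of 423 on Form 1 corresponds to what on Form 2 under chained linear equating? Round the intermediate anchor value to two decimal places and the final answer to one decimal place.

463.0

Form 1 → anchor (Group A): v = (3.2/77.7)(423 − 384.0) + 13.9 = 15.51
anchor → Form 2 (Group B): y = (63.8/3.6)(15.51 − 14.0) + 436.2 = 463.0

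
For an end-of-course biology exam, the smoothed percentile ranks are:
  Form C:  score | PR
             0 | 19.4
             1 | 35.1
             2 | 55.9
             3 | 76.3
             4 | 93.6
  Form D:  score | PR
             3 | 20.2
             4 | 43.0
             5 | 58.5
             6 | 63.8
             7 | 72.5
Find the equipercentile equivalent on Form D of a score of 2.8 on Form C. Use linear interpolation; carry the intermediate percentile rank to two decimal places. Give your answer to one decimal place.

7.0

PR of 2.8 on Form C: 55.9 + (2.8 − 2)/(3 − 2) × (76.3 − 55.9) = 72.22
On Form D, PR 72.22 falls between score 6 (PR 63.8) and 7 (PR 72.5).
Interpolate: 6 + (72.22 − 63.8)/(72.5 − 63.8) × (7 − 6) = 7.0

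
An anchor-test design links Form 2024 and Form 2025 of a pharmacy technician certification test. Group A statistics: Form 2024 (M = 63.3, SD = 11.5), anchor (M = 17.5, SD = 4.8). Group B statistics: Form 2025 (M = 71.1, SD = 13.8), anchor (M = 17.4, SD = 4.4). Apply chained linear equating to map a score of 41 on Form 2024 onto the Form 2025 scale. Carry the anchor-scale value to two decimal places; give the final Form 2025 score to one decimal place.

42.2

Form 2024 → anchor (Group A): v = (4.8/11.5)(41 − 63.3) + 17.5 = 8.19
anchor → Form 2025 (Group B): y = (13.8/4.4)(8.19 − 17.4) + 71.1 = 42.2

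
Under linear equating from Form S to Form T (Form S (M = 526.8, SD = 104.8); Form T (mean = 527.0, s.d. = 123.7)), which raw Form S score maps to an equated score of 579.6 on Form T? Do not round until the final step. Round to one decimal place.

571.4

Invert y = (SD_Y/SD_X)(x − M_X) + M_Y:
x = (SD_X/SD_Y)(y − M_Y) + M_X = (104.8/123.7)(579.6 − 527.0) + 526.8
x = 0.847211 × 52.600 + 526.8 = 571.4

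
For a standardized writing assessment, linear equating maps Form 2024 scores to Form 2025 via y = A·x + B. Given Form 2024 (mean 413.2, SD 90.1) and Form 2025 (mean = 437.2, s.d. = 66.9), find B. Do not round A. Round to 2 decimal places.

130.40

A = SD_Y / SD_X = 66.9 / 90.1 = 0.742508
B = M_Y − A·M_X = 437.2 − 0.742508 × 413.2 = 130.40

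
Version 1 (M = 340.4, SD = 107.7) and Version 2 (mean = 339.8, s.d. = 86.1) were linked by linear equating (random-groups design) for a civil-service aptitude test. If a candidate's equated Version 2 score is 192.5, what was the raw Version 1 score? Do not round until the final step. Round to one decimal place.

Invert y = (SD_Y/SD_X)(x − M_X) + M_Y:
x = (SD_X/SD_Y)(y − M_Y) + M_X = (107.7/86.1)(192.5 − 339.8) + 340.4
x = 1.250871 × -147.300 + 340.4 = 156.1

156.1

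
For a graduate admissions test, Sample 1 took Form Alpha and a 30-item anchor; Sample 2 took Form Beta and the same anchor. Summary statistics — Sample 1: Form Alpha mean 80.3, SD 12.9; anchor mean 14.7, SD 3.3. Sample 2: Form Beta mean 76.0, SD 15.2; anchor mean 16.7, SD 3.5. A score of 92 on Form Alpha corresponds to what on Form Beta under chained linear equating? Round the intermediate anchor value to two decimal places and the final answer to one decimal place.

Form Alpha → anchor (Sample 1): v = (3.3/12.9)(92 − 80.3) + 14.7 = 17.69
anchor → Form Beta (Sample 2): y = (15.2/3.5)(17.69 − 16.7) + 76.0 = 80.3

80.3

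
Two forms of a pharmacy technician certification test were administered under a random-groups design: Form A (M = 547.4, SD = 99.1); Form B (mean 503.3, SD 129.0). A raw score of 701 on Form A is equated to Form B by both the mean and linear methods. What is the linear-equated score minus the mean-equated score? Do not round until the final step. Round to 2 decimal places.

46.34

Mean-equated: 701 + (503.3 − 547.4) = 656.90
Linear-equated: (129.0/99.1)(701 − 547.4) + 503.3 = 703.243
Difference = 703.243 − 656.90 = 46.34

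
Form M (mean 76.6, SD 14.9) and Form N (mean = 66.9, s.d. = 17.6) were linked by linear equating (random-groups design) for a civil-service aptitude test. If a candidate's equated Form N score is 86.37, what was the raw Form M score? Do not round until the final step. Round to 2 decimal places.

Invert y = (SD_Y/SD_X)(x − M_X) + M_Y:
x = (SD_X/SD_Y)(y − M_Y) + M_X = (14.9/17.6)(86.37 − 66.9) + 76.6
x = 0.846591 × 19.470 + 76.6 = 93.08

93.08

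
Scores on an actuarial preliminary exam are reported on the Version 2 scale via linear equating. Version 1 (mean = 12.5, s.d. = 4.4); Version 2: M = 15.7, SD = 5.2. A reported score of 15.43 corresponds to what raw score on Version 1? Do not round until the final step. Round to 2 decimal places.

12.27

Invert y = (SD_Y/SD_X)(x − M_X) + M_Y:
x = (SD_X/SD_Y)(y − M_Y) + M_X = (4.4/5.2)(15.43 − 15.7) + 12.5
x = 0.846154 × -0.270 + 12.5 = 12.27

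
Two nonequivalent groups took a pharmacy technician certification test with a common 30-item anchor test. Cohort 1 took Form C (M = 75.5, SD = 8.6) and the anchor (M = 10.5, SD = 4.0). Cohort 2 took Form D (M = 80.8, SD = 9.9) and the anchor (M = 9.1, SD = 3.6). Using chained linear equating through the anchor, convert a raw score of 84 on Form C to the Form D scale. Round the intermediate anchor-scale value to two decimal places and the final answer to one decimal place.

Form C → anchor (Cohort 1): v = (4.0/8.6)(84 − 75.5) + 10.5 = 14.45
anchor → Form D (Cohort 2): y = (9.9/3.6)(14.45 − 9.1) + 80.8 = 95.5

95.5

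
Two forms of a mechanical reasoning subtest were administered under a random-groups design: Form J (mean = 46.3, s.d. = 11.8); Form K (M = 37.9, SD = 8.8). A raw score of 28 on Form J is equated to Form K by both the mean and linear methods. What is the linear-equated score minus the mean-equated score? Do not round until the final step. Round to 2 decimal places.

4.65

Mean-equated: 28 + (37.9 − 46.3) = 19.60
Linear-equated: (8.8/11.8)(28 − 46.3) + 37.9 = 24.253
Difference = 24.253 − 19.60 = 4.65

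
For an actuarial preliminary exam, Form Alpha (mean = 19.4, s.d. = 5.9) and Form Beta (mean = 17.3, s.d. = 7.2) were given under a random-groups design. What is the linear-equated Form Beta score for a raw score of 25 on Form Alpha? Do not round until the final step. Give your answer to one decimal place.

24.1

Linear equating: y = (SD_Y/SD_X)(x − M_X) + M_Y
y = (7.2/5.9)(25 − 19.4) + 17.3
y = 1.220339 × 5.6 + 17.3 = 6.8339 + 17.3 = 24.1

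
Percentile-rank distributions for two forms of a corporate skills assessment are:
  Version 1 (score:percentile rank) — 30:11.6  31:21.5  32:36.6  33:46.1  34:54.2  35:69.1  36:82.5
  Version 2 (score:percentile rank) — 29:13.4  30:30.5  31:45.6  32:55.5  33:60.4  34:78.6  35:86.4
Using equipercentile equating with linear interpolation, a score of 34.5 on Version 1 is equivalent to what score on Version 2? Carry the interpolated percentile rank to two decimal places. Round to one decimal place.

33.1

PR of 34.5 on Version 1: 54.2 + (34.5 − 34)/(35 − 34) × (69.1 − 54.2) = 61.65
On Version 2, PR 61.65 falls between score 33 (PR 60.4) and 34 (PR 78.6).
Interpolate: 33 + (61.65 − 60.4)/(78.6 − 60.4) × (34 − 33) = 33.1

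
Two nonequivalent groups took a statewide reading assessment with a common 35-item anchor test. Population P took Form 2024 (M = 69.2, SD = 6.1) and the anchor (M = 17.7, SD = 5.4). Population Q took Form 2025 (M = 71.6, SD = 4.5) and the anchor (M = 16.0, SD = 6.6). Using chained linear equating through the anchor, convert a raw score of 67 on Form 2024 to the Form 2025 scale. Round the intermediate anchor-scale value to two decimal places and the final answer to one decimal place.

Form 2024 → anchor (Population P): v = (5.4/6.1)(67 − 69.2) + 17.7 = 15.75
anchor → Form 2025 (Population Q): y = (4.5/6.6)(15.75 − 16.0) + 71.6 = 71.4

71.4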